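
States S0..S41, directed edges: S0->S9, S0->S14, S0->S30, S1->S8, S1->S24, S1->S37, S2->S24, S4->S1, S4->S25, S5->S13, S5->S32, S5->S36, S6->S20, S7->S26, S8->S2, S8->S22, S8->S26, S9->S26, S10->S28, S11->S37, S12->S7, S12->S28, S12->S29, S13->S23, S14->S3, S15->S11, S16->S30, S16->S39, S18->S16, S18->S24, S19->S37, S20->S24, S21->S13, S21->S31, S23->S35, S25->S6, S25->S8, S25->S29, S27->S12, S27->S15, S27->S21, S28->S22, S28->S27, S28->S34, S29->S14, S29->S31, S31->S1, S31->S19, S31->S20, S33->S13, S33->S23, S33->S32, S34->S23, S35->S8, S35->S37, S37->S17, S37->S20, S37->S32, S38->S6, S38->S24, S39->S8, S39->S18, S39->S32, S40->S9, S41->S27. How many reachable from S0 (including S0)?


BFS from S0:
  layer 0: {S0}
  layer 1: {S9, S14, S30}
  layer 2: {S3, S26}
Reachable set: {S0, S3, S9, S14, S26, S30}
Count = 6

6


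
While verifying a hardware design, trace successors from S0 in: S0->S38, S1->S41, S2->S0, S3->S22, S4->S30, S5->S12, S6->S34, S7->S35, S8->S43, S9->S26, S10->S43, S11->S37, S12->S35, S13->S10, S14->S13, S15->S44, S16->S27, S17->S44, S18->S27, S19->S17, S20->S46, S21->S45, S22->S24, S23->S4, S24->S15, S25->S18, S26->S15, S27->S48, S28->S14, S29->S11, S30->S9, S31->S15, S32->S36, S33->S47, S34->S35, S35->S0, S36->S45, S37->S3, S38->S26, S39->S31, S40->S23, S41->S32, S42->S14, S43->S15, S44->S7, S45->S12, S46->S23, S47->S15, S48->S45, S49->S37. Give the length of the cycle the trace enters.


Trace from S0 until a state repeats:
  S0 -> S38 -> S26 -> S15 -> S44 -> S7 -> S35 -> S0
S0 first seen at step 0, revisited at step 7.
Cycle length = 7 - 0 = 7

7


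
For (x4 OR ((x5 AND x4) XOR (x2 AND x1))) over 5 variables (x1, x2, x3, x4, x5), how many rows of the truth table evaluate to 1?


Formula: (x4 OR ((x5 AND x4) XOR (x2 AND x1))) over 5 vars (32 rows)
Evaluate each row (x1, x2, x3, x4, x5 as bits, MSB first):
  row 0 [00000]: (0 OR ((0 AND 0) XOR (0 AND 0))) -> 0
  row 1 [00001]: (0 OR ((1 AND 0) XOR (0 AND 0))) -> 0
  row 2 [00010]: (1 OR ((0 AND 1) XOR (0 AND 0))) -> 1
  row 3 [00011]: (1 OR ((1 AND 1) XOR (0 AND 0))) -> 1
  row 4 [00100]: (0 OR ((0 AND 0) XOR (0 AND 0))) -> 0
  row 5 [00101]: (0 OR ((1 AND 0) XOR (0 AND 0))) -> 0
  row 6 [00110]: (1 OR ((0 AND 1) XOR (0 AND 0))) -> 1
  row 7 [00111]: (1 OR ((1 AND 1) XOR (0 AND 0))) -> 1
  row 8 [01000]: (0 OR ((0 AND 0) XOR (1 AND 0))) -> 0
  row 9 [01001]: (0 OR ((1 AND 0) XOR (1 AND 0))) -> 0
  row 10 [01010]: (1 OR ((0 AND 1) XOR (1 AND 0))) -> 1
  row 11 [01011]: (1 OR ((1 AND 1) XOR (1 AND 0))) -> 1
  row 12 [01100]: (0 OR ((0 AND 0) XOR (1 AND 0))) -> 0
  row 13 [01101]: (0 OR ((1 AND 0) XOR (1 AND 0))) -> 0
  row 14 [01110]: (1 OR ((0 AND 1) XOR (1 AND 0))) -> 1
  row 15 [01111]: (1 OR ((1 AND 1) XOR (1 AND 0))) -> 1
  row 16 [10000]: (0 OR ((0 AND 0) XOR (0 AND 1))) -> 0
  row 17 [10001]: (0 OR ((1 AND 0) XOR (0 AND 1))) -> 0
  row 18 [10010]: (1 OR ((0 AND 1) XOR (0 AND 1))) -> 1
  row 19 [10011]: (1 OR ((1 AND 1) XOR (0 AND 1))) -> 1
  row 20 [10100]: (0 OR ((0 AND 0) XOR (0 AND 1))) -> 0
  row 21 [10101]: (0 OR ((1 AND 0) XOR (0 AND 1))) -> 0
  row 22 [10110]: (1 OR ((0 AND 1) XOR (0 AND 1))) -> 1
  row 23 [10111]: (1 OR ((1 AND 1) XOR (0 AND 1))) -> 1
  row 24 [11000]: (0 OR ((0 AND 0) XOR (1 AND 1))) -> 1
  row 25 [11001]: (0 OR ((1 AND 0) XOR (1 AND 1))) -> 1
  row 26 [11010]: (1 OR ((0 AND 1) XOR (1 AND 1))) -> 1
  row 27 [11011]: (1 OR ((1 AND 1) XOR (1 AND 1))) -> 1
  row 28 [11100]: (0 OR ((0 AND 0) XOR (1 AND 1))) -> 1
  row 29 [11101]: (0 OR ((1 AND 0) XOR (1 AND 1))) -> 1
  row 30 [11110]: (1 OR ((0 AND 1) XOR (1 AND 1))) -> 1
  row 31 [11111]: (1 OR ((1 AND 1) XOR (1 AND 1))) -> 1
Full result column, 8 rows per line (x1,x2 fixed per line; x3,x4,x5 runs 000..111 left to right):
  rows 0-7 [x1,x2=00]: 00110011  (ones: 4)
  rows 8-15 [x1,x2=01]: 00110011  (ones: 4)
  rows 16-23 [x1,x2=10]: 00110011  (ones: 4)
  rows 24-31 [x1,x2=11]: 11111111  (ones: 8)
Count of 1-rows = 4+4+4+8 = 20

20


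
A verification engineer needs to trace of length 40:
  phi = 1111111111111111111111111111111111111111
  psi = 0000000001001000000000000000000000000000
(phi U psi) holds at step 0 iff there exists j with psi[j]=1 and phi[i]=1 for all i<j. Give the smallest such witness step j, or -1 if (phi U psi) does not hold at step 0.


(phi U psi) at 0: need smallest j with psi[j]=1 and phi[i]=1 for all i in [0,j).
Scan from step 0:
  step 0: phi=1, psi=0 -> continue
  step 1: phi=1, psi=0 -> continue
  step 2: phi=1, psi=0 -> continue
  step 3: phi=1, psi=0 -> continue
  step 9: psi=1 and phi held for [0,9) -> witness found
Witness step = 9

9


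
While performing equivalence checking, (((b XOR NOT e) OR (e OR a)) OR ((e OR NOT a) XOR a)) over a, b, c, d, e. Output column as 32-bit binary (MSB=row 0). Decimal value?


Formula: (((b XOR NOT e) OR (e OR a)) OR ((e OR NOT a) XOR a)) over a, b, c, d, e (32 rows)
Evaluate each row (bits = a,b,c,d,e, MSB first):
  row 0 [00000]: (((0 XOR NOT 0) OR (0 OR 0)) OR ((0 OR NOT 0) XOR 0)) -> 1
  row 1 [00001]: (((0 XOR NOT 1) OR (1 OR 0)) OR ((1 OR NOT 0) XOR 0)) -> 1
  row 2 [00010]: (((0 XOR NOT 0) OR (0 OR 0)) OR ((0 OR NOT 0) XOR 0)) -> 1
  row 3 [00011]: (((0 XOR NOT 1) OR (1 OR 0)) OR ((1 OR NOT 0) XOR 0)) -> 1
  row 4 [00100]: (((0 XOR NOT 0) OR (0 OR 0)) OR ((0 OR NOT 0) XOR 0)) -> 1
  row 5 [00101]: (((0 XOR NOT 1) OR (1 OR 0)) OR ((1 OR NOT 0) XOR 0)) -> 1
  row 6 [00110]: (((0 XOR NOT 0) OR (0 OR 0)) OR ((0 OR NOT 0) XOR 0)) -> 1
  row 7 [00111]: (((0 XOR NOT 1) OR (1 OR 0)) OR ((1 OR NOT 0) XOR 0)) -> 1
  row 8 [01000]: (((1 XOR NOT 0) OR (0 OR 0)) OR ((0 OR NOT 0) XOR 0)) -> 1
  row 9 [01001]: (((1 XOR NOT 1) OR (1 OR 0)) OR ((1 OR NOT 0) XOR 0)) -> 1
  row 10 [01010]: (((1 XOR NOT 0) OR (0 OR 0)) OR ((0 OR NOT 0) XOR 0)) -> 1
  row 11 [01011]: (((1 XOR NOT 1) OR (1 OR 0)) OR ((1 OR NOT 0) XOR 0)) -> 1
  row 12 [01100]: (((1 XOR NOT 0) OR (0 OR 0)) OR ((0 OR NOT 0) XOR 0)) -> 1
  row 13 [01101]: (((1 XOR NOT 1) OR (1 OR 0)) OR ((1 OR NOT 0) XOR 0)) -> 1
  row 14 [01110]: (((1 XOR NOT 0) OR (0 OR 0)) OR ((0 OR NOT 0) XOR 0)) -> 1
  row 15 [01111]: (((1 XOR NOT 1) OR (1 OR 0)) OR ((1 OR NOT 0) XOR 0)) -> 1
  row 16 [10000]: (((0 XOR NOT 0) OR (0 OR 1)) OR ((0 OR NOT 1) XOR 1)) -> 1
  row 17 [10001]: (((0 XOR NOT 1) OR (1 OR 1)) OR ((1 OR NOT 1) XOR 1)) -> 1
  row 18 [10010]: (((0 XOR NOT 0) OR (0 OR 1)) OR ((0 OR NOT 1) XOR 1)) -> 1
  row 19 [10011]: (((0 XOR NOT 1) OR (1 OR 1)) OR ((1 OR NOT 1) XOR 1)) -> 1
  row 20 [10100]: (((0 XOR NOT 0) OR (0 OR 1)) OR ((0 OR NOT 1) XOR 1)) -> 1
  row 21 [10101]: (((0 XOR NOT 1) OR (1 OR 1)) OR ((1 OR NOT 1) XOR 1)) -> 1
  row 22 [10110]: (((0 XOR NOT 0) OR (0 OR 1)) OR ((0 OR NOT 1) XOR 1)) -> 1
  row 23 [10111]: (((0 XOR NOT 1) OR (1 OR 1)) OR ((1 OR NOT 1) XOR 1)) -> 1
  row 24 [11000]: (((1 XOR NOT 0) OR (0 OR 1)) OR ((0 OR NOT 1) XOR 1)) -> 1
  row 25 [11001]: (((1 XOR NOT 1) OR (1 OR 1)) OR ((1 OR NOT 1) XOR 1)) -> 1
  row 26 [11010]: (((1 XOR NOT 0) OR (0 OR 1)) OR ((0 OR NOT 1) XOR 1)) -> 1
  row 27 [11011]: (((1 XOR NOT 1) OR (1 OR 1)) OR ((1 OR NOT 1) XOR 1)) -> 1
  row 28 [11100]: (((1 XOR NOT 0) OR (0 OR 1)) OR ((0 OR NOT 1) XOR 1)) -> 1
  row 29 [11101]: (((1 XOR NOT 1) OR (1 OR 1)) OR ((1 OR NOT 1) XOR 1)) -> 1
  row 30 [11110]: (((1 XOR NOT 0) OR (0 OR 1)) OR ((0 OR NOT 1) XOR 1)) -> 1
  row 31 [11111]: (((1 XOR NOT 1) OR (1 OR 1)) OR ((1 OR NOT 1) XOR 1)) -> 1
Full result column, 4 rows per line (a,b,c fixed per line; d,e runs 00..11 left to right):
  rows 0-3 [a,b,c=000]: 1111  = hex F
  rows 4-7 [a,b,c=001]: 1111  = hex F
  rows 8-11 [a,b,c=010]: 1111  = hex F
  rows 12-15 [a,b,c=011]: 1111  = hex F
  rows 16-19 [a,b,c=100]: 1111  = hex F
  rows 20-23 [a,b,c=101]: 1111  = hex F
  rows 24-27 [a,b,c=110]: 1111  = hex F
  rows 28-31 [a,b,c=111]: 1111  = hex F
Output column (row 0 .. row 31) = 11111111111111111111111111111111
Output column grouped in 4s = 1111 1111 1111 1111 1111 1111 1111 1111 = 0xFFFFFFFF
Convert to decimal digit by digit (value = value*16 + digit):
  F -> 15
  15*16 + 15 (F) = 255
  255*16 + 15 (F) = 4095
  4095*16 + 15 (F) = 65535
  65535*16 + 15 (F) = 1048575
  1048575*16 + 15 (F) = 16777215
  16777215*16 + 15 (F) = 268435455
  268435455*16 + 15 (F) = 4294967295
Decimal = 4294967295

4294967295


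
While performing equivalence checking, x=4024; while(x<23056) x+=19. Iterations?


Step 1: x goes from 4024 toward 23056 by 19; the body runs while x<23056, so iterations = ceil((bound-start)/step)
Step 2: Distance=19032
Step 3: ceil(19032/19)=1002

1002


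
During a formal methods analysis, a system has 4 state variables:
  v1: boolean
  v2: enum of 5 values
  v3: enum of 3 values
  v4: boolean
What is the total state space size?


State space = product of domain sizes of all variables.
Domain sizes:
  v1 (boolean): 2
  v2 (enum of 5 values): 5
  v3 (enum of 3 values): 3
  v4 (boolean): 2
Product = 2 * 5 * 3 * 2 = 60

60


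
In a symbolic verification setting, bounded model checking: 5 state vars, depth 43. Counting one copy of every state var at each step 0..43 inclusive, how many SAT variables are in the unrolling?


BMC unrolls to depth k, creating one copy of each state var for steps 0..k.
Step count = 43 + 1 = 44 (steps 0 through 43)
Vars per step = 5
Total = 5 * 44 = 220

220


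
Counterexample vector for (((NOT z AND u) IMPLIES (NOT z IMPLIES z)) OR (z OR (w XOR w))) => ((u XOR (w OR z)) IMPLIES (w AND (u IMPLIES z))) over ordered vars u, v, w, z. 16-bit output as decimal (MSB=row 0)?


F1 = (((NOT z AND u) IMPLIES (NOT z IMPLIES z)) OR (z OR (w XOR w)))
F2 = ((u XOR (w OR z)) IMPLIES (w AND (u IMPLIES z)))
Counterexample to F1=>F2 is where F1=1 and F2=0.
Evaluate each row (bits = u,v,w,z, MSB first):
  row 0 [0000]: F1=1 F2=1 -> F1&~F2 -> 0
  row 1 [0001]: F1=1 F2=0 -> F1&~F2 -> 1
  row 2 [0010]: F1=1 F2=1 -> F1&~F2 -> 0
  row 3 [0011]: F1=1 F2=1 -> F1&~F2 -> 0
  row 4 [0100]: F1=1 F2=1 -> F1&~F2 -> 0
  row 5 [0101]: F1=1 F2=0 -> F1&~F2 -> 1
  row 6 [0110]: F1=1 F2=1 -> F1&~F2 -> 0
  row 7 [0111]: F1=1 F2=1 -> F1&~F2 -> 0
  row 8 [1000]: F1=0 F2=0 -> F1&~F2 -> 0
  row 9 [1001]: F1=1 F2=1 -> F1&~F2 -> 0
  row 10 [1010]: F1=0 F2=1 -> F1&~F2 -> 0
  row 11 [1011]: F1=1 F2=1 -> F1&~F2 -> 0
  row 12 [1100]: F1=0 F2=0 -> F1&~F2 -> 0
  row 13 [1101]: F1=1 F2=1 -> F1&~F2 -> 0
  row 14 [1110]: F1=0 F2=1 -> F1&~F2 -> 0
  row 15 [1111]: F1=1 F2=1 -> F1&~F2 -> 0
Full result column, 4 rows per line (u,v fixed per line; w,z runs 00..11 left to right):
  rows 0-3 [u,v=00]: 0100  = hex 4
  rows 4-7 [u,v=01]: 0100  = hex 4
  rows 8-11 [u,v=10]: 0000  = hex 0
  rows 12-15 [u,v=11]: 0000  = hex 0
Counterexample vector (row 0 .. row 15) = 0100010000000000
Output column grouped in 4s = 0100 0100 0000 0000 = 0x4400
Convert to decimal digit by digit (value = value*16 + digit):
  4 -> 4
  4*16 + 4 = 68
  68*16 + 0 = 1088
  1088*16 + 0 = 17408
Decimal = 17408

17408


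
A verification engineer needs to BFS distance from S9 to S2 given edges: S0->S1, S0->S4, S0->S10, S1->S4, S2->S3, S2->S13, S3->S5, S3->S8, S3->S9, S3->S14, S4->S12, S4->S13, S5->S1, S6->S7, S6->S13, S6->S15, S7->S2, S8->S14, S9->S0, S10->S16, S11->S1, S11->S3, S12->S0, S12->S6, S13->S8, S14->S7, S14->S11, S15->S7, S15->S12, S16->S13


BFS layer-by-layer from S9:
  dist 0: {S9}
  dist 1: {S0}
  dist 2: {S1, S4, S10}
  dist 3: {S12, S13, S16}
  dist 4: {S6, S8}
  dist 5: {S7, S14, S15}
  dist 6: {S2, S11}
  -> S2 reached at distance 6
Shortest path length = 6

6


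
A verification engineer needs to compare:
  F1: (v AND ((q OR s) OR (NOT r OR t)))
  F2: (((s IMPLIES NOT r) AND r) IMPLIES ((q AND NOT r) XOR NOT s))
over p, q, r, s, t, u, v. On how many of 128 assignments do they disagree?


F1 = (v AND ((q OR s) OR (NOT r OR t)))
F2 = (((s IMPLIES NOT r) AND r) IMPLIES ((q AND NOT r) XOR NOT s))
Evaluate both on each of 128 rows (bits = p,q,r,s,t,u,v):
  row 0 [0000000]: F1=0 F2=1 (differ) -> 1
  row 1 [0000001]: F1=1 F2=1 -> 0
  row 2 [0000010]: F1=0 F2=1 (differ) -> 1
  row 3 [0000011]: F1=1 F2=1 -> 0
  row 4 [0000100]: F1=0 F2=1 (differ) -> 1
  (every remaining row is evaluated the same way; all 128 results are listed next)
Full result column, 8 rows per line (p,q,r,s fixed per line; t,u,v runs 000..111 left to right):
  rows 0-7 [p,q,r,s=0000]: 10101010  (ones: 4)
  rows 8-15 [p,q,r,s=0001]: 10101010  (ones: 4)
  rows 16-23 [p,q,r,s=0010]: 11111010  (ones: 6)
  rows 24-31 [p,q,r,s=0011]: 10101010  (ones: 4)
  rows 32-39 [p,q,r,s=0100]: 10101010  (ones: 4)
  rows 40-47 [p,q,r,s=0101]: 10101010  (ones: 4)
  rows 48-55 [p,q,r,s=0110]: 10101010  (ones: 4)
  rows 56-63 [p,q,r,s=0111]: 10101010  (ones: 4)
  rows 64-71 [p,q,r,s=1000]: 10101010  (ones: 4)
  rows 72-79 [p,q,r,s=1001]: 10101010  (ones: 4)
  rows 80-87 [p,q,r,s=1010]: 11111010  (ones: 6)
  rows 88-95 [p,q,r,s=1011]: 10101010  (ones: 4)
  rows 96-103 [p,q,r,s=1100]: 10101010  (ones: 4)
  rows 104-111 [p,q,r,s=1101]: 10101010  (ones: 4)
  rows 112-119 [p,q,r,s=1110]: 10101010  (ones: 4)
  rows 120-127 [p,q,r,s=1111]: 10101010  (ones: 4)
Disagreements = 4+4+6+4+4+4+4+4+4+4+6+4+4+4+4+4 = 68

68


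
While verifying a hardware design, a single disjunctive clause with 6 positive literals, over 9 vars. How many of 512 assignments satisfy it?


Step 1: Total=2^9=512
Step 2: Unsat when all 6 false: 2^3=8
Step 3: Sat=512-8=504

504


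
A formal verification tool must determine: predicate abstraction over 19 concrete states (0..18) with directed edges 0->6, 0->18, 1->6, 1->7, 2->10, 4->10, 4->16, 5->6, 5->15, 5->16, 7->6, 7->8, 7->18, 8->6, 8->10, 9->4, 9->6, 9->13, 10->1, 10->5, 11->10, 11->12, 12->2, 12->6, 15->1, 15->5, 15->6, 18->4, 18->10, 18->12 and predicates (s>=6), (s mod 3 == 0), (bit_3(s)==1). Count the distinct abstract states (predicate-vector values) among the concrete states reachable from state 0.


BFS from 0:
Concrete reachable: {0, 1, 2, 4, 5, 6, 7, 8, 10, 12, 15, 16, 18}
Abstract via predicates (s>=6), (s mod 3 == 0), (bit_3(s)==1):
  (0,0,0) <- {1, 2, 4, 5}
  (0,1,0) <- {0}
  (1,0,0) <- {7, 16}
  (1,0,1) <- {8, 10}
  (1,1,0) <- {6, 18}
  (1,1,1) <- {12, 15}
Distinct abstract states = 6

6


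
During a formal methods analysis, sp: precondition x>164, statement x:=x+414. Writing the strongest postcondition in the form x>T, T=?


Formula: sp(P, x:=E) = exists old_x. (x = E[old_x/x]) AND P[old_x/x] (old_x is the value of x before the assignment; eliminate old_x by solving x = E[old_x/x] for old_x)
Step 1: Precondition P: x>164, i.e. old_x > 164
Step 2: Assignment gives x = old_x + 414, so old_x = x - 414
Step 3: Substitute into P: x - 414 > 164
Step 4: Simplify: x > 164+414 = 578

578


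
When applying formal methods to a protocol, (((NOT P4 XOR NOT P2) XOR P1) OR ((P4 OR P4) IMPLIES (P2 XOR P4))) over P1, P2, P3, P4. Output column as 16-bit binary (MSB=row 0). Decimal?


Formula: (((NOT P4 XOR NOT P2) XOR P1) OR ((P4 OR P4) IMPLIES (P2 XOR P4))) over P1, P2, P3, P4 (16 rows)
Evaluate each row (bits = P1,P2,P3,P4, MSB first):
  row 0 [0000]: (((NOT 0 XOR NOT 0) XOR 0) OR ((0 OR 0) IMPLIES (0 XOR 0))) -> 1
  row 1 [0001]: (((NOT 1 XOR NOT 0) XOR 0) OR ((1 OR 1) IMPLIES (0 XOR 1))) -> 1
  row 2 [0010]: (((NOT 0 XOR NOT 0) XOR 0) OR ((0 OR 0) IMPLIES (0 XOR 0))) -> 1
  row 3 [0011]: (((NOT 1 XOR NOT 0) XOR 0) OR ((1 OR 1) IMPLIES (0 XOR 1))) -> 1
  row 4 [0100]: (((NOT 0 XOR NOT 1) XOR 0) OR ((0 OR 0) IMPLIES (1 XOR 0))) -> 1
  row 5 [0101]: (((NOT 1 XOR NOT 1) XOR 0) OR ((1 OR 1) IMPLIES (1 XOR 1))) -> 0
  row 6 [0110]: (((NOT 0 XOR NOT 1) XOR 0) OR ((0 OR 0) IMPLIES (1 XOR 0))) -> 1
  row 7 [0111]: (((NOT 1 XOR NOT 1) XOR 0) OR ((1 OR 1) IMPLIES (1 XOR 1))) -> 0
  row 8 [1000]: (((NOT 0 XOR NOT 0) XOR 1) OR ((0 OR 0) IMPLIES (0 XOR 0))) -> 1
  row 9 [1001]: (((NOT 1 XOR NOT 0) XOR 1) OR ((1 OR 1) IMPLIES (0 XOR 1))) -> 1
  row 10 [1010]: (((NOT 0 XOR NOT 0) XOR 1) OR ((0 OR 0) IMPLIES (0 XOR 0))) -> 1
  row 11 [1011]: (((NOT 1 XOR NOT 0) XOR 1) OR ((1 OR 1) IMPLIES (0 XOR 1))) -> 1
  row 12 [1100]: (((NOT 0 XOR NOT 1) XOR 1) OR ((0 OR 0) IMPLIES (1 XOR 0))) -> 1
  row 13 [1101]: (((NOT 1 XOR NOT 1) XOR 1) OR ((1 OR 1) IMPLIES (1 XOR 1))) -> 1
  row 14 [1110]: (((NOT 0 XOR NOT 1) XOR 1) OR ((0 OR 0) IMPLIES (1 XOR 0))) -> 1
  row 15 [1111]: (((NOT 1 XOR NOT 1) XOR 1) OR ((1 OR 1) IMPLIES (1 XOR 1))) -> 1
Full result column, 4 rows per line (P1,P2 fixed per line; P3,P4 runs 00..11 left to right):
  rows 0-3 [P1,P2=00]: 1111  = hex F
  rows 4-7 [P1,P2=01]: 1010  = hex A
  rows 8-11 [P1,P2=10]: 1111  = hex F
  rows 12-15 [P1,P2=11]: 1111  = hex F
Output column (row 0 .. row 15) = 1111101011111111
Output column grouped in 4s = 1111 1010 1111 1111 = 0xFAFF
Convert to decimal digit by digit (value = value*16 + digit):
  F -> 15
  15*16 + 10 (A) = 250
  250*16 + 15 (F) = 4015
  4015*16 + 15 (F) = 64255
Decimal = 64255

64255


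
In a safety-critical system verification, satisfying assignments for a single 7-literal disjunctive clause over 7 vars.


Step 1: Total=2^7=128
Step 2: Unsat when all 7 false: 2^0=1
Step 3: Sat=128-1=127

127


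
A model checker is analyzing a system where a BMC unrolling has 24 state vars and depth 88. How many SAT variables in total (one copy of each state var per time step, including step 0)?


BMC unrolls to depth k, creating one copy of each state var for steps 0..k.
Step count = 88 + 1 = 89 (steps 0 through 88)
Vars per step = 24
Total = 24 * 89 = 2136

2136


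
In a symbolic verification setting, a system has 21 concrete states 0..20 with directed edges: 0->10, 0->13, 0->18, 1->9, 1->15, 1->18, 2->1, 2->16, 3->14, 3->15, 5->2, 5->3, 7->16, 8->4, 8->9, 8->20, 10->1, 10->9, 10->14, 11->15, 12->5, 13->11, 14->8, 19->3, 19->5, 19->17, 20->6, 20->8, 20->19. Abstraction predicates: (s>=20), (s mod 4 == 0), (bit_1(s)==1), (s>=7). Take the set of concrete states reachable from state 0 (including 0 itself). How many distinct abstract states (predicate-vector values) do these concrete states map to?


BFS from 0:
Concrete reachable: {0, 1, 2, 3, 4, 5, 6, 8, 9, 10, 11, 13, 14, 15, 16, 17, 18, 19, 20}
Abstract via predicates (s>=20), (s mod 4 == 0), (bit_1(s)==1), (s>=7):
  (0,0,0,0) <- {1, 5}
  (0,0,0,1) <- {9, 13, 17}
  (0,0,1,0) <- {2, 3, 6}
  (0,0,1,1) <- {10, 11, 14, 15, 18, 19}
  (0,1,0,0) <- {0, 4}
  (0,1,0,1) <- {8, 16}
  (1,1,0,1) <- {20}
Distinct abstract states = 7

7


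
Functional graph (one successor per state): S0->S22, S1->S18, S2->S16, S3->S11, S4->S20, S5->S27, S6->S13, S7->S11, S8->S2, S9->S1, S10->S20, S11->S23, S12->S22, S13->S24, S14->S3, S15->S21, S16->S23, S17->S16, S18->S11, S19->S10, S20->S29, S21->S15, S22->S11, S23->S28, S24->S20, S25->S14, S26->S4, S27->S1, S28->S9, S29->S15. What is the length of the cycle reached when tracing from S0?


Trace from S0 until a state repeats:
  S0 -> S22 -> S11 -> S23 -> S28 -> S9 -> S1 -> S18 -> S11
S11 first seen at step 2, revisited at step 8.
Cycle length = 8 - 2 = 6

6


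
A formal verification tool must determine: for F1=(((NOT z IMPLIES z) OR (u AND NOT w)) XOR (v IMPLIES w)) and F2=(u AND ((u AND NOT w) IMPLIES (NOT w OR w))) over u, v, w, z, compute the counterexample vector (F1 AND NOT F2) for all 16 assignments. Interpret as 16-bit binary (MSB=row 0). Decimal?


F1 = (((NOT z IMPLIES z) OR (u AND NOT w)) XOR (v IMPLIES w))
F2 = (u AND ((u AND NOT w) IMPLIES (NOT w OR w)))
Counterexample to F1=>F2 is where F1=1 and F2=0.
Evaluate each row (bits = u,v,w,z, MSB first):
  row 0 [0000]: F1=1 F2=0 -> F1&~F2 -> 1
  row 1 [0001]: F1=0 F2=0 -> F1&~F2 -> 0
  row 2 [0010]: F1=1 F2=0 -> F1&~F2 -> 1
  row 3 [0011]: F1=0 F2=0 -> F1&~F2 -> 0
  row 4 [0100]: F1=0 F2=0 -> F1&~F2 -> 0
  row 5 [0101]: F1=1 F2=0 -> F1&~F2 -> 1
  row 6 [0110]: F1=1 F2=0 -> F1&~F2 -> 1
  row 7 [0111]: F1=0 F2=0 -> F1&~F2 -> 0
  row 8 [1000]: F1=0 F2=1 -> F1&~F2 -> 0
  row 9 [1001]: F1=0 F2=1 -> F1&~F2 -> 0
  row 10 [1010]: F1=1 F2=1 -> F1&~F2 -> 0
  row 11 [1011]: F1=0 F2=1 -> F1&~F2 -> 0
  row 12 [1100]: F1=1 F2=1 -> F1&~F2 -> 0
  row 13 [1101]: F1=1 F2=1 -> F1&~F2 -> 0
  row 14 [1110]: F1=1 F2=1 -> F1&~F2 -> 0
  row 15 [1111]: F1=0 F2=1 -> F1&~F2 -> 0
Full result column, 4 rows per line (u,v fixed per line; w,z runs 00..11 left to right):
  rows 0-3 [u,v=00]: 1010  = hex A
  rows 4-7 [u,v=01]: 0110  = hex 6
  rows 8-11 [u,v=10]: 0000  = hex 0
  rows 12-15 [u,v=11]: 0000  = hex 0
Counterexample vector (row 0 .. row 15) = 1010011000000000
Output column grouped in 4s = 1010 0110 0000 0000 = 0xA600
Convert to decimal digit by digit (value = value*16 + digit):
  A -> 10
  10*16 + 6 = 166
  166*16 + 0 = 2656
  2656*16 + 0 = 42496
Decimal = 42496

42496


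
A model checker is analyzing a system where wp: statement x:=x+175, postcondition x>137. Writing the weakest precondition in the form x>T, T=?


Formula: wp(x:=E, P) = P[E/x] (substitute E for x in postcondition)
Step 1: Postcondition: x>137
Step 2: Substitute x+175 for x: x+175>137
Step 3: Solve for x: x > 137-175 = -38

-38


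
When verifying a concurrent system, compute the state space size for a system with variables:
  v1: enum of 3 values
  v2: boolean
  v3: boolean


State space = product of domain sizes of all variables.
Domain sizes:
  v1 (enum of 3 values): 3
  v2 (boolean): 2
  v3 (boolean): 2
Product = 3 * 2 * 2 = 12

12


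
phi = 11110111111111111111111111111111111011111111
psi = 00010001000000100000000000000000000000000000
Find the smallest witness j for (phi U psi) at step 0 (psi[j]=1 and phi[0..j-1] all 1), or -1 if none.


(phi U psi) at 0: need smallest j with psi[j]=1 and phi[i]=1 for all i in [0,j).
Scan from step 0:
  step 0: phi=1, psi=0 -> continue
  step 1: phi=1, psi=0 -> continue
  step 2: phi=1, psi=0 -> continue
  step 3: psi=1 and phi held for [0,3) -> witness found
Witness step = 3

3


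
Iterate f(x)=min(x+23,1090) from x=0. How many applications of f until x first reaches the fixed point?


Step 1: x=0, cap=1090, increment=23
Step 2: x grows by 23 each step until capped at 1090; fixed point is x=1090
Step 3: iterations = ceil(1090/23) = 48

48


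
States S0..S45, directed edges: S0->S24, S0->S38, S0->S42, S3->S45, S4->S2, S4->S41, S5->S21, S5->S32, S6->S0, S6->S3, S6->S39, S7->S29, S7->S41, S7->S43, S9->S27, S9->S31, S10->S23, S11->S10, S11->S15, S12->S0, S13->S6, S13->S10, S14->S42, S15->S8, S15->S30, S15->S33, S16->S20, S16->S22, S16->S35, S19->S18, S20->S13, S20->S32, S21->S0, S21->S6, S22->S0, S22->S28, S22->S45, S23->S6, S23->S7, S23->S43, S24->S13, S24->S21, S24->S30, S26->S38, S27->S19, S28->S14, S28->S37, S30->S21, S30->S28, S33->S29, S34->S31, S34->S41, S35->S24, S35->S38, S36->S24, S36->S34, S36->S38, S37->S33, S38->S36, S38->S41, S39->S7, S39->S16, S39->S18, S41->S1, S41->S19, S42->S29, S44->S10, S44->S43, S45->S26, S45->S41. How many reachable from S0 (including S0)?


BFS from S0:
  layer 0: {S0}
  layer 1: {S24, S38, S42}
  layer 2: {S13, S21, S29, S30, S36, S41}
  layer 3: {S1, S6, S10, S19, S28, S34}
  layer 4: {S3, S14, S18, S23, S31, S37, S39}
  layer 5: {S7, S16, S33, S43, S45}
  layer 6: {S20, S22, S26, S35}
  layer 7: {S32}
Reachable set: {S0, S1, S3, S6, S7, S10, S13, S14, S16, S18, S19, S20, S21, S22, S23, S24, S26, S28, S29, S30, S31, S32, S33, S34, S35, S36, S37, S38, S39, S41, S42, S43, S45}
Count = 33

33


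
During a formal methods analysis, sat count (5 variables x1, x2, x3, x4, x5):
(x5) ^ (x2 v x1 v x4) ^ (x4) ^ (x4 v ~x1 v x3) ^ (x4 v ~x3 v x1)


CNF with 5 clauses over 5 vars (32 assignments).
An assignment satisfies CNF iff every clause has >=1 true literal.
Check each row (bits = x1,x2,x3,x4,x5; clause T/F shown):
  row 0 [00000]: clauses=FFFTT -> 0
  row 1 [00001]: clauses=TFFTT -> 0
  row 2 [00010]: clauses=FTTTT -> 0
  row 3 [00011]: clauses=TTTTT -> 1
  row 4 [00100]: clauses=FFFTF -> 0
  row 5 [00101]: clauses=TFFTF -> 0
  row 6 [00110]: clauses=FTTTT -> 0
  row 7 [00111]: clauses=TTTTT -> 1
  row 8 [01000]: clauses=FTFTT -> 0
  row 9 [01001]: clauses=TTFTT -> 0
  row 10 [01010]: clauses=FTTTT -> 0
  row 11 [01011]: clauses=TTTTT -> 1
  row 12 [01100]: clauses=FTFTF -> 0
  row 13 [01101]: clauses=TTFTF -> 0
  row 14 [01110]: clauses=FTTTT -> 0
  row 15 [01111]: clauses=TTTTT -> 1
  row 16 [10000]: clauses=FTFFT -> 0
  row 17 [10001]: clauses=TTFFT -> 0
  row 18 [10010]: clauses=FTTTT -> 0
  row 19 [10011]: clauses=TTTTT -> 1
  row 20 [10100]: clauses=FTFTT -> 0
  row 21 [10101]: clauses=TTFTT -> 0
  row 22 [10110]: clauses=FTTTT -> 0
  row 23 [10111]: clauses=TTTTT -> 1
  row 24 [11000]: clauses=FTFFT -> 0
  row 25 [11001]: clauses=TTFFT -> 0
  row 26 [11010]: clauses=FTTTT -> 0
  row 27 [11011]: clauses=TTTTT -> 1
  row 28 [11100]: clauses=FTFTT -> 0
  row 29 [11101]: clauses=TTFTT -> 0
  row 30 [11110]: clauses=FTTTT -> 0
  row 31 [11111]: clauses=TTTTT -> 1
Full result column, 8 rows per line (x1,x2 fixed per line; x3,x4,x5 runs 000..111 left to right):
  rows 0-7 [x1,x2=00]: 00010001  (ones: 2)
  rows 8-15 [x1,x2=01]: 00010001  (ones: 2)
  rows 16-23 [x1,x2=10]: 00010001  (ones: 2)
  rows 24-31 [x1,x2=11]: 00010001  (ones: 2)
Satisfying assignments = 2+2+2+2 = 8

8


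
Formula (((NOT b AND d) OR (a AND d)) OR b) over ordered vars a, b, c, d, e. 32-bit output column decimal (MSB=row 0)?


Formula: (((NOT b AND d) OR (a AND d)) OR b) over a, b, c, d, e (32 rows)
Evaluate each row (bits = a,b,c,d,e, MSB first):
  row 0 [00000]: (((NOT 0 AND 0) OR (0 AND 0)) OR 0) -> 0
  row 1 [00001]: (((NOT 0 AND 0) OR (0 AND 0)) OR 0) -> 0
  row 2 [00010]: (((NOT 0 AND 1) OR (0 AND 1)) OR 0) -> 1
  row 3 [00011]: (((NOT 0 AND 1) OR (0 AND 1)) OR 0) -> 1
  row 4 [00100]: (((NOT 0 AND 0) OR (0 AND 0)) OR 0) -> 0
  row 5 [00101]: (((NOT 0 AND 0) OR (0 AND 0)) OR 0) -> 0
  row 6 [00110]: (((NOT 0 AND 1) OR (0 AND 1)) OR 0) -> 1
  row 7 [00111]: (((NOT 0 AND 1) OR (0 AND 1)) OR 0) -> 1
  row 8 [01000]: (((NOT 1 AND 0) OR (0 AND 0)) OR 1) -> 1
  row 9 [01001]: (((NOT 1 AND 0) OR (0 AND 0)) OR 1) -> 1
  row 10 [01010]: (((NOT 1 AND 1) OR (0 AND 1)) OR 1) -> 1
  row 11 [01011]: (((NOT 1 AND 1) OR (0 AND 1)) OR 1) -> 1
  row 12 [01100]: (((NOT 1 AND 0) OR (0 AND 0)) OR 1) -> 1
  row 13 [01101]: (((NOT 1 AND 0) OR (0 AND 0)) OR 1) -> 1
  row 14 [01110]: (((NOT 1 AND 1) OR (0 AND 1)) OR 1) -> 1
  row 15 [01111]: (((NOT 1 AND 1) OR (0 AND 1)) OR 1) -> 1
  row 16 [10000]: (((NOT 0 AND 0) OR (1 AND 0)) OR 0) -> 0
  row 17 [10001]: (((NOT 0 AND 0) OR (1 AND 0)) OR 0) -> 0
  row 18 [10010]: (((NOT 0 AND 1) OR (1 AND 1)) OR 0) -> 1
  row 19 [10011]: (((NOT 0 AND 1) OR (1 AND 1)) OR 0) -> 1
  row 20 [10100]: (((NOT 0 AND 0) OR (1 AND 0)) OR 0) -> 0
  row 21 [10101]: (((NOT 0 AND 0) OR (1 AND 0)) OR 0) -> 0
  row 22 [10110]: (((NOT 0 AND 1) OR (1 AND 1)) OR 0) -> 1
  row 23 [10111]: (((NOT 0 AND 1) OR (1 AND 1)) OR 0) -> 1
  row 24 [11000]: (((NOT 1 AND 0) OR (1 AND 0)) OR 1) -> 1
  row 25 [11001]: (((NOT 1 AND 0) OR (1 AND 0)) OR 1) -> 1
  row 26 [11010]: (((NOT 1 AND 1) OR (1 AND 1)) OR 1) -> 1
  row 27 [11011]: (((NOT 1 AND 1) OR (1 AND 1)) OR 1) -> 1
  row 28 [11100]: (((NOT 1 AND 0) OR (1 AND 0)) OR 1) -> 1
  row 29 [11101]: (((NOT 1 AND 0) OR (1 AND 0)) OR 1) -> 1
  row 30 [11110]: (((NOT 1 AND 1) OR (1 AND 1)) OR 1) -> 1
  row 31 [11111]: (((NOT 1 AND 1) OR (1 AND 1)) OR 1) -> 1
Full result column, 4 rows per line (a,b,c fixed per line; d,e runs 00..11 left to right):
  rows 0-3 [a,b,c=000]: 0011  = hex 3
  rows 4-7 [a,b,c=001]: 0011  = hex 3
  rows 8-11 [a,b,c=010]: 1111  = hex F
  rows 12-15 [a,b,c=011]: 1111  = hex F
  rows 16-19 [a,b,c=100]: 0011  = hex 3
  rows 20-23 [a,b,c=101]: 0011  = hex 3
  rows 24-27 [a,b,c=110]: 1111  = hex F
  rows 28-31 [a,b,c=111]: 1111  = hex F
Output column (row 0 .. row 31) = 00110011111111110011001111111111
Output column grouped in 4s = 0011 0011 1111 1111 0011 0011 1111 1111 = 0x33FF33FF
Convert to decimal digit by digit (value = value*16 + digit):
  3 -> 3
  3*16 + 3 = 51
  51*16 + 15 (F) = 831
  831*16 + 15 (F) = 13311
  13311*16 + 3 = 212979
  212979*16 + 3 = 3407667
  3407667*16 + 15 (F) = 54522687
  54522687*16 + 15 (F) = 872363007
Decimal = 872363007

872363007


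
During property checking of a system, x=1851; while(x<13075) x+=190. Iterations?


Step 1: x goes from 1851 toward 13075 by 190; the body runs while x<13075, so iterations = ceil((bound-start)/step)
Step 2: Distance=11224
Step 3: ceil(11224/190)=60

60


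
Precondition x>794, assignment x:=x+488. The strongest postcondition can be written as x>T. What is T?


Formula: sp(P, x:=E) = exists old_x. (x = E[old_x/x]) AND P[old_x/x] (old_x is the value of x before the assignment; eliminate old_x by solving x = E[old_x/x] for old_x)
Step 1: Precondition P: x>794, i.e. old_x > 794
Step 2: Assignment gives x = old_x + 488, so old_x = x - 488
Step 3: Substitute into P: x - 488 > 794
Step 4: Simplify: x > 794+488 = 1282

1282


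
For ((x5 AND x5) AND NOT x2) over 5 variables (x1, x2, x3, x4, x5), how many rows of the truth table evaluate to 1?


Formula: ((x5 AND x5) AND NOT x2) over 5 vars (32 rows)
Evaluate each row (x1, x2, x3, x4, x5 as bits, MSB first):
  row 0 [00000]: ((0 AND 0) AND NOT 0) -> 0
  row 1 [00001]: ((1 AND 1) AND NOT 0) -> 1
  row 2 [00010]: ((0 AND 0) AND NOT 0) -> 0
  row 3 [00011]: ((1 AND 1) AND NOT 0) -> 1
  row 4 [00100]: ((0 AND 0) AND NOT 0) -> 0
  row 5 [00101]: ((1 AND 1) AND NOT 0) -> 1
  row 6 [00110]: ((0 AND 0) AND NOT 0) -> 0
  row 7 [00111]: ((1 AND 1) AND NOT 0) -> 1
  row 8 [01000]: ((0 AND 0) AND NOT 1) -> 0
  row 9 [01001]: ((1 AND 1) AND NOT 1) -> 0
  row 10 [01010]: ((0 AND 0) AND NOT 1) -> 0
  row 11 [01011]: ((1 AND 1) AND NOT 1) -> 0
  row 12 [01100]: ((0 AND 0) AND NOT 1) -> 0
  row 13 [01101]: ((1 AND 1) AND NOT 1) -> 0
  row 14 [01110]: ((0 AND 0) AND NOT 1) -> 0
  row 15 [01111]: ((1 AND 1) AND NOT 1) -> 0
  row 16 [10000]: ((0 AND 0) AND NOT 0) -> 0
  row 17 [10001]: ((1 AND 1) AND NOT 0) -> 1
  row 18 [10010]: ((0 AND 0) AND NOT 0) -> 0
  row 19 [10011]: ((1 AND 1) AND NOT 0) -> 1
  row 20 [10100]: ((0 AND 0) AND NOT 0) -> 0
  row 21 [10101]: ((1 AND 1) AND NOT 0) -> 1
  row 22 [10110]: ((0 AND 0) AND NOT 0) -> 0
  row 23 [10111]: ((1 AND 1) AND NOT 0) -> 1
  row 24 [11000]: ((0 AND 0) AND NOT 1) -> 0
  row 25 [11001]: ((1 AND 1) AND NOT 1) -> 0
  row 26 [11010]: ((0 AND 0) AND NOT 1) -> 0
  row 27 [11011]: ((1 AND 1) AND NOT 1) -> 0
  row 28 [11100]: ((0 AND 0) AND NOT 1) -> 0
  row 29 [11101]: ((1 AND 1) AND NOT 1) -> 0
  row 30 [11110]: ((0 AND 0) AND NOT 1) -> 0
  row 31 [11111]: ((1 AND 1) AND NOT 1) -> 0
Full result column, 8 rows per line (x1,x2 fixed per line; x3,x4,x5 runs 000..111 left to right):
  rows 0-7 [x1,x2=00]: 01010101  (ones: 4)
  rows 8-15 [x1,x2=01]: 00000000  (ones: 0)
  rows 16-23 [x1,x2=10]: 01010101  (ones: 4)
  rows 24-31 [x1,x2=11]: 00000000  (ones: 0)
Count of 1-rows = 4+0+4+0 = 8

8


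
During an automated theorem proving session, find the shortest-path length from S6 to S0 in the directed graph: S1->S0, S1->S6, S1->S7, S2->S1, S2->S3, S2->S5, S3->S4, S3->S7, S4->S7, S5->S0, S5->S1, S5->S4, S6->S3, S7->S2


BFS layer-by-layer from S6:
  dist 0: {S6}
  dist 1: {S3}
  dist 2: {S4, S7}
  dist 3: {S2}
  dist 4: {S1, S5}
  dist 5: {S0}
  -> S0 reached at distance 5
Shortest path length = 5

5


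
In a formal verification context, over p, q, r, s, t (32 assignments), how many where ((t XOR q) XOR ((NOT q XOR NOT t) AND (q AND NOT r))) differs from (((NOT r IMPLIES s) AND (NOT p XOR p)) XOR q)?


F1 = ((t XOR q) XOR ((NOT q XOR NOT t) AND (q AND NOT r)))
F2 = (((NOT r IMPLIES s) AND (NOT p XOR p)) XOR q)
Evaluate both on each of 32 rows (bits = p,q,r,s,t):
  row 0 [00000]: F1=0 F2=0 -> 0
  row 1 [00001]: F1=1 F2=0 (differ) -> 1
  row 2 [00010]: F1=0 F2=1 (differ) -> 1
  row 3 [00011]: F1=1 F2=1 -> 0
  row 4 [00100]: F1=0 F2=1 (differ) -> 1
  row 5 [00101]: F1=1 F2=1 -> 0
  row 6 [00110]: F1=0 F2=1 (differ) -> 1
  row 7 [00111]: F1=1 F2=1 -> 0
  row 8 [01000]: F1=0 F2=1 (differ) -> 1
  row 9 [01001]: F1=0 F2=1 (differ) -> 1
  row 10 [01010]: F1=0 F2=0 -> 0
  row 11 [01011]: F1=0 F2=0 -> 0
  row 12 [01100]: F1=1 F2=0 (differ) -> 1
  row 13 [01101]: F1=0 F2=0 -> 0
  row 14 [01110]: F1=1 F2=0 (differ) -> 1
  row 15 [01111]: F1=0 F2=0 -> 0
  row 16 [10000]: F1=0 F2=0 -> 0
  row 17 [10001]: F1=1 F2=0 (differ) -> 1
  row 18 [10010]: F1=0 F2=1 (differ) -> 1
  row 19 [10011]: F1=1 F2=1 -> 0
  row 20 [10100]: F1=0 F2=1 (differ) -> 1
  row 21 [10101]: F1=1 F2=1 -> 0
  row 22 [10110]: F1=0 F2=1 (differ) -> 1
  row 23 [10111]: F1=1 F2=1 -> 0
  row 24 [11000]: F1=0 F2=1 (differ) -> 1
  row 25 [11001]: F1=0 F2=1 (differ) -> 1
  row 26 [11010]: F1=0 F2=0 -> 0
  row 27 [11011]: F1=0 F2=0 -> 0
  row 28 [11100]: F1=1 F2=0 (differ) -> 1
  row 29 [11101]: F1=0 F2=0 -> 0
  row 30 [11110]: F1=1 F2=0 (differ) -> 1
  row 31 [11111]: F1=0 F2=0 -> 0
Full result column, 8 rows per line (p,q fixed per line; r,s,t runs 000..111 left to right):
  rows 0-7 [p,q=00]: 01101010  (ones: 4)
  rows 8-15 [p,q=01]: 11001010  (ones: 4)
  rows 16-23 [p,q=10]: 01101010  (ones: 4)
  rows 24-31 [p,q=11]: 11001010  (ones: 4)
Disagreements = 4+4+4+4 = 16

16


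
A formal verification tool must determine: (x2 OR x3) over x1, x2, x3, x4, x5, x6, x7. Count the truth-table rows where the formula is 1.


Formula: (x2 OR x3) over 7 vars (128 rows)
Evaluate each row (x1, x2, x3, x4, x5, x6, x7 as bits, MSB first):
  row 0 [0000000]: (0 OR 0) -> 0
  row 1 [0000001]: (0 OR 0) -> 0
  row 2 [0000010]: (0 OR 0) -> 0
  row 3 [0000011]: (0 OR 0) -> 0
  row 4 [0000100]: (0 OR 0) -> 0
  (every remaining row is evaluated the same way; all 128 results are listed next)
Full result column, 8 rows per line (x1,x2,x3,x4 fixed per line; x5,x6,x7 runs 000..111 left to right):
  rows 0-7 [x1,x2,x3,x4=0000]: 00000000  (ones: 0)
  rows 8-15 [x1,x2,x3,x4=0001]: 00000000  (ones: 0)
  rows 16-23 [x1,x2,x3,x4=0010]: 11111111  (ones: 8)
  rows 24-31 [x1,x2,x3,x4=0011]: 11111111  (ones: 8)
  rows 32-39 [x1,x2,x3,x4=0100]: 11111111  (ones: 8)
  rows 40-47 [x1,x2,x3,x4=0101]: 11111111  (ones: 8)
  rows 48-55 [x1,x2,x3,x4=0110]: 11111111  (ones: 8)
  rows 56-63 [x1,x2,x3,x4=0111]: 11111111  (ones: 8)
  rows 64-71 [x1,x2,x3,x4=1000]: 00000000  (ones: 0)
  rows 72-79 [x1,x2,x3,x4=1001]: 00000000  (ones: 0)
  rows 80-87 [x1,x2,x3,x4=1010]: 11111111  (ones: 8)
  rows 88-95 [x1,x2,x3,x4=1011]: 11111111  (ones: 8)
  rows 96-103 [x1,x2,x3,x4=1100]: 11111111  (ones: 8)
  rows 104-111 [x1,x2,x3,x4=1101]: 11111111  (ones: 8)
  rows 112-119 [x1,x2,x3,x4=1110]: 11111111  (ones: 8)
  rows 120-127 [x1,x2,x3,x4=1111]: 11111111  (ones: 8)
Count of 1-rows = 0+0+8+8+8+8+8+8+0+0+8+8+8+8+8+8 = 96

96


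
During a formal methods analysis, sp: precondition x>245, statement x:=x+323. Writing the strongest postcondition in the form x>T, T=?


Formula: sp(P, x:=E) = exists old_x. (x = E[old_x/x]) AND P[old_x/x] (old_x is the value of x before the assignment; eliminate old_x by solving x = E[old_x/x] for old_x)
Step 1: Precondition P: x>245, i.e. old_x > 245
Step 2: Assignment gives x = old_x + 323, so old_x = x - 323
Step 3: Substitute into P: x - 323 > 245
Step 4: Simplify: x > 245+323 = 568

568


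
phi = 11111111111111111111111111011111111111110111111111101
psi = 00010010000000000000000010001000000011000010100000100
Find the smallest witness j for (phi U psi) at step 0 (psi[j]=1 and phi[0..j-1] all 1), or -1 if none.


(phi U psi) at 0: need smallest j with psi[j]=1 and phi[i]=1 for all i in [0,j).
Scan from step 0:
  step 0: phi=1, psi=0 -> continue
  step 1: phi=1, psi=0 -> continue
  step 2: phi=1, psi=0 -> continue
  step 3: psi=1 and phi held for [0,3) -> witness found
Witness step = 3

3


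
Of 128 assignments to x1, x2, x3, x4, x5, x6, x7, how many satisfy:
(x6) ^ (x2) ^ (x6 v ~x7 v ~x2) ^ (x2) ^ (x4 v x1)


CNF with 5 clauses over 7 vars (128 assignments).
An assignment satisfies CNF iff every clause has >=1 true literal.
Check each row (bits = x1,x2,x3,x4,x5,x6,x7; clause T/F shown):
  row 0 [0000000]: clauses=FFTFF -> 0
  row 1 [0000001]: clauses=FFTFF -> 0
  row 2 [0000010]: clauses=TFTFF -> 0
  row 3 [0000011]: clauses=TFTFF -> 0
  row 4 [0000100]: clauses=FFTFF -> 0
  (every remaining row is evaluated the same way; all 128 results are listed next)
Full result column, 8 rows per line (x1,x2,x3,x4 fixed per line; x5,x6,x7 runs 000..111 left to right):
  rows 0-7 [x1,x2,x3,x4=0000]: 00000000  (ones: 0)
  rows 8-15 [x1,x2,x3,x4=0001]: 00000000  (ones: 0)
  rows 16-23 [x1,x2,x3,x4=0010]: 00000000  (ones: 0)
  rows 24-31 [x1,x2,x3,x4=0011]: 00000000  (ones: 0)
  rows 32-39 [x1,x2,x3,x4=0100]: 00000000  (ones: 0)
  rows 40-47 [x1,x2,x3,x4=0101]: 00110011  (ones: 4)
  rows 48-55 [x1,x2,x3,x4=0110]: 00000000  (ones: 0)
  rows 56-63 [x1,x2,x3,x4=0111]: 00110011  (ones: 4)
  rows 64-71 [x1,x2,x3,x4=1000]: 00000000  (ones: 0)
  rows 72-79 [x1,x2,x3,x4=1001]: 00000000  (ones: 0)
  rows 80-87 [x1,x2,x3,x4=1010]: 00000000  (ones: 0)
  rows 88-95 [x1,x2,x3,x4=1011]: 00000000  (ones: 0)
  rows 96-103 [x1,x2,x3,x4=1100]: 00110011  (ones: 4)
  rows 104-111 [x1,x2,x3,x4=1101]: 00110011  (ones: 4)
  rows 112-119 [x1,x2,x3,x4=1110]: 00110011  (ones: 4)
  rows 120-127 [x1,x2,x3,x4=1111]: 00110011  (ones: 4)
Satisfying assignments = 0+0+0+0+0+4+0+4+0+0+0+0+4+4+4+4 = 24

24


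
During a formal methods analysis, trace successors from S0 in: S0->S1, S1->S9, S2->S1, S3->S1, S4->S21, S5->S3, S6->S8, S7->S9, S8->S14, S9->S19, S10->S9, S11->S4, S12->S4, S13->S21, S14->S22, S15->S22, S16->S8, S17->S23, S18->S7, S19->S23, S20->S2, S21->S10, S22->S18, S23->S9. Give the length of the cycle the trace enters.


Trace from S0 until a state repeats:
  S0 -> S1 -> S9 -> S19 -> S23 -> S9
S9 first seen at step 2, revisited at step 5.
Cycle length = 5 - 2 = 3

3


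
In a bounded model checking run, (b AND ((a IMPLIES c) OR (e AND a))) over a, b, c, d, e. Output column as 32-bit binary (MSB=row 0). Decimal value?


Formula: (b AND ((a IMPLIES c) OR (e AND a))) over a, b, c, d, e (32 rows)
Evaluate each row (bits = a,b,c,d,e, MSB first):
  row 0 [00000]: (0 AND ((0 IMPLIES 0) OR (0 AND 0))) -> 0
  row 1 [00001]: (0 AND ((0 IMPLIES 0) OR (1 AND 0))) -> 0
  row 2 [00010]: (0 AND ((0 IMPLIES 0) OR (0 AND 0))) -> 0
  row 3 [00011]: (0 AND ((0 IMPLIES 0) OR (1 AND 0))) -> 0
  row 4 [00100]: (0 AND ((0 IMPLIES 1) OR (0 AND 0))) -> 0
  row 5 [00101]: (0 AND ((0 IMPLIES 1) OR (1 AND 0))) -> 0
  row 6 [00110]: (0 AND ((0 IMPLIES 1) OR (0 AND 0))) -> 0
  row 7 [00111]: (0 AND ((0 IMPLIES 1) OR (1 AND 0))) -> 0
  row 8 [01000]: (1 AND ((0 IMPLIES 0) OR (0 AND 0))) -> 1
  row 9 [01001]: (1 AND ((0 IMPLIES 0) OR (1 AND 0))) -> 1
  row 10 [01010]: (1 AND ((0 IMPLIES 0) OR (0 AND 0))) -> 1
  row 11 [01011]: (1 AND ((0 IMPLIES 0) OR (1 AND 0))) -> 1
  row 12 [01100]: (1 AND ((0 IMPLIES 1) OR (0 AND 0))) -> 1
  row 13 [01101]: (1 AND ((0 IMPLIES 1) OR (1 AND 0))) -> 1
  row 14 [01110]: (1 AND ((0 IMPLIES 1) OR (0 AND 0))) -> 1
  row 15 [01111]: (1 AND ((0 IMPLIES 1) OR (1 AND 0))) -> 1
  row 16 [10000]: (0 AND ((1 IMPLIES 0) OR (0 AND 1))) -> 0
  row 17 [10001]: (0 AND ((1 IMPLIES 0) OR (1 AND 1))) -> 0
  row 18 [10010]: (0 AND ((1 IMPLIES 0) OR (0 AND 1))) -> 0
  row 19 [10011]: (0 AND ((1 IMPLIES 0) OR (1 AND 1))) -> 0
  row 20 [10100]: (0 AND ((1 IMPLIES 1) OR (0 AND 1))) -> 0
  row 21 [10101]: (0 AND ((1 IMPLIES 1) OR (1 AND 1))) -> 0
  row 22 [10110]: (0 AND ((1 IMPLIES 1) OR (0 AND 1))) -> 0
  row 23 [10111]: (0 AND ((1 IMPLIES 1) OR (1 AND 1))) -> 0
  row 24 [11000]: (1 AND ((1 IMPLIES 0) OR (0 AND 1))) -> 0
  row 25 [11001]: (1 AND ((1 IMPLIES 0) OR (1 AND 1))) -> 1
  row 26 [11010]: (1 AND ((1 IMPLIES 0) OR (0 AND 1))) -> 0
  row 27 [11011]: (1 AND ((1 IMPLIES 0) OR (1 AND 1))) -> 1
  row 28 [11100]: (1 AND ((1 IMPLIES 1) OR (0 AND 1))) -> 1
  row 29 [11101]: (1 AND ((1 IMPLIES 1) OR (1 AND 1))) -> 1
  row 30 [11110]: (1 AND ((1 IMPLIES 1) OR (0 AND 1))) -> 1
  row 31 [11111]: (1 AND ((1 IMPLIES 1) OR (1 AND 1))) -> 1
Full result column, 4 rows per line (a,b,c fixed per line; d,e runs 00..11 left to right):
  rows 0-3 [a,b,c=000]: 0000  = hex 0
  rows 4-7 [a,b,c=001]: 0000  = hex 0
  rows 8-11 [a,b,c=010]: 1111  = hex F
  rows 12-15 [a,b,c=011]: 1111  = hex F
  rows 16-19 [a,b,c=100]: 0000  = hex 0
  rows 20-23 [a,b,c=101]: 0000  = hex 0
  rows 24-27 [a,b,c=110]: 0101  = hex 5
  rows 28-31 [a,b,c=111]: 1111  = hex F
Output column (row 0 .. row 31) = 00000000111111110000000001011111
Output column grouped in 4s = 0000 0000 1111 1111 0000 0000 0101 1111 = 0x00FF005F
Convert to decimal digit by digit (value = value*16 + digit):
  0 -> 0
  0*16 + 0 = 0
  0*16 + 15 (F) = 15
  15*16 + 15 (F) = 255
  255*16 + 0 = 4080
  4080*16 + 0 = 65280
  65280*16 + 5 = 1044485
  1044485*16 + 15 (F) = 16711775
Decimal = 16711775

16711775
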